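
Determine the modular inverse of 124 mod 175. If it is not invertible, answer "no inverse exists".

24

Run Euclid on (175, 124):
175 = 1×124 + 51
124 = 2×51 + 22
51 = 2×22 + 7
22 = 3×7 + 1
7 = 7×1 + 0
gcd = 1, so the inverse exists. Back-substitute:
1 = 22 − 3·7
1 = −3·51 + 7·22
1 = 7·124 − 17·51
1 = −17·175 + 24·124
So 124·24 ≡ 1 (mod 175).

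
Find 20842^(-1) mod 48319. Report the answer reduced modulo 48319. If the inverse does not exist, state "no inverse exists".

46411

Apply the Euclidean algorithm to 48319 and 20842:
48319 = 2×20842 + 6635
20842 = 3×6635 + 937
6635 = 7×937 + 76
937 = 12×76 + 25
76 = 3×25 + 1
25 = 25×1 + 0
The gcd is 1. Working backward:
1 = 76 − 3·25
1 = −3·937 + 37·76
1 = 37·6635 − 262·937
1 = −262·20842 + 823·6635
1 = 823·48319 − 1908·20842
So 20842·(-1908) ≡ 1 (mod 48319), and -1908 ≡ 46411 (mod 48319).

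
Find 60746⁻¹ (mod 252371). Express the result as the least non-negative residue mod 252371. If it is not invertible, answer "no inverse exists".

no inverse exists

Compute gcd(60746, 252371):
252371 = 4·60746 + 9387
60746 = 6·9387 + 4424
9387 = 2·4424 + 539
4424 = 8·539 + 112
539 = 4·112 + 91
112 = 1·91 + 21
91 = 4·21 + 7
21 = 3·7 + 0
gcd(60746, 252371) = 7 ≠ 1, so 60746 has no multiplicative inverse modulo 252371.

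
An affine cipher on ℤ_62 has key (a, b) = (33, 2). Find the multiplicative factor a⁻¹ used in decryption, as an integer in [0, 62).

47

Run Euclid on (62, 33):
62 = 1*33 + 29
33 = 1*29 + 4
29 = 7*4 + 1
4 = 4*1 + 0
Since gcd(33, 62) = 1, back-substitute to write 1 as a combination:
1 = 29 − 7·4
1 = −7·33 + 8·29
1 = 8·62 − 15·33
Hence 33⁻¹ ≡ -15 ≡ 47 (mod 62).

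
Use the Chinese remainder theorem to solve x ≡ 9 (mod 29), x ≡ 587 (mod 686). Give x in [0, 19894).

16365

Write x = 9 + 29·k. Then 29·k ≡ 587 − 9 ≡ 578 (mod 686).
Need 29⁻¹ mod 686. Extended Euclid on (686, 29):
686 = 23·29 + 19
29 = 1·19 + 10
19 = 1·10 + 9
10 = 1·9 + 1
9 = 9·1 + 0
Back-substitute:
1 = 10 − 9
1 = −19 + 2·10
1 = 2·29 − 3·19
1 = −3·686 + 71·29
29⁻¹ ≡ 71 (mod 686), so k ≡ 71·578 ≡ 564 (mod 686).
x = 9 + 29·564 = 16365.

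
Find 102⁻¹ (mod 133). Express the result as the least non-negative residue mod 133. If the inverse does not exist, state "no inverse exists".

30

Run Euclid on (133, 102):
133 = 1·102 + 31
102 = 3·31 + 9
31 = 3·9 + 4
9 = 2·4 + 1
4 = 4·1 + 0
The gcd is 1. Working backward:
1 = 9 − 2·4
1 = −2·31 + 7·9
1 = 7·102 − 23·31
1 = −23·133 + 30·102
So 102·30 ≡ 1 (mod 133).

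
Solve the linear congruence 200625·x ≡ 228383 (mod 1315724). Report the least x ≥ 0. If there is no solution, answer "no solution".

First find gcd(200625, 1315724):
1315724 = 6·200625 + 111974
200625 = 1·111974 + 88651
111974 = 1·88651 + 23323
88651 = 3·23323 + 18682
23323 = 1·18682 + 4641
18682 = 4·4641 + 118
4641 = 39·118 + 39
118 = 3·39 + 1
39 = 39·1 + 0
gcd = 1, so a unique solution mod 1315724 exists.
Back-substitute for the Bézout coefficients:
1 = 118 − 3·39
1 = −3·4641 + 118·118
1 = 118·18682 − 475·4641
1 = −475·23323 + 593·18682
1 = 593·88651 − 2254·23323
1 = −2254·111974 + 2847·88651
1 = 2847·200625 − 5101·111974
1 = −5101·1315724 + 33453·200625
So 200625·(33453) ≡ 1 (mod 1315724), giving 200625⁻¹ ≡ 33453.
x ≡ 200625⁻¹·228383 ≡ 33453·228383 ≡ 1002955 (mod 1315724).

1002955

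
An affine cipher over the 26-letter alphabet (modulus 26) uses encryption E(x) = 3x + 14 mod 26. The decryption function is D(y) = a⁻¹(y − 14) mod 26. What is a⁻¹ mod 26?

9

Extended Euclidean algorithm:
26 = 8*3 + 2
3 = 1*2 + 1
2 = 2*1 + 0
The gcd is 1. Working backward:
1 = 3 − 2
1 = −26 + 9·3
So 3·9 ≡ 1 (mod 26).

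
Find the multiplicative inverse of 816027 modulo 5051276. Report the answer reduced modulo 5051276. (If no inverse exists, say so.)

4438111

Extended Euclidean algorithm:
5051276 = 6×816027 + 155114
816027 = 5×155114 + 40457
155114 = 3×40457 + 33743
40457 = 1×33743 + 6714
33743 = 5×6714 + 173
6714 = 38×173 + 140
173 = 1×140 + 33
140 = 4×33 + 8
33 = 4×8 + 1
8 = 8×1 + 0
Since gcd(816027, 5051276) = 1, back-substitute to write 1 as a combination:
1 = 33 − 4·8
1 = −4·140 + 17·33
1 = 17·173 − 21·140
1 = −21·6714 + 815·173
1 = 815·33743 − 4096·6714
1 = −4096·40457 + 4911·33743
1 = 4911·155114 − 18829·40457
1 = −18829·816027 + 99056·155114
1 = 99056·5051276 − 613165·816027
So 816027·(-613165) ≡ 1 (mod 5051276), and -613165 ≡ 4438111 (mod 5051276).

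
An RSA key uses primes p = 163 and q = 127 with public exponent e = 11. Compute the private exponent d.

φ(n) = (p−1)(q−1) = 162·126 = 20412.
Need d with 11·d ≡ 1 (mod 20412). Apply the extended Euclidean algorithm:
20412 = 1855×11 + 7
11 = 1×7 + 4
7 = 1×4 + 3
4 = 1×3 + 1
3 = 3×1 + 0
Back-substitute:
1 = 4 − 3
1 = −7 + 2·4
1 = 2·11 − 3·7
1 = −3·20412 + 5567·11
So 11·5567 ≡ 1 (mod 20412), hence d = 5567.

5567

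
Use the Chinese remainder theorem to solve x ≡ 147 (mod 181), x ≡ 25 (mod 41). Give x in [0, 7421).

5396

Write x = 147 + 181·k. Then 181·k ≡ 25 − 147 ≡ 1 (mod 41).
Need 181⁻¹ mod 41. Extended Euclid on (41, 17):
41 = 2*17 + 7
17 = 2*7 + 3
7 = 2*3 + 1
3 = 3*1 + 0
Back-substitute:
1 = 7 − 2·3
1 = −2·17 + 5·7
1 = 5·41 − 12·17
181⁻¹ ≡ 29 (mod 41), so k ≡ 29·1 ≡ 29 (mod 41).
x = 147 + 181·29 = 5396.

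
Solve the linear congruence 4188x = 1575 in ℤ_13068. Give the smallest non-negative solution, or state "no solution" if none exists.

no solution

gcd(4188, 13068):
13068 = 3*4188 + 504
4188 = 8*504 + 156
504 = 3*156 + 36
156 = 4*36 + 12
36 = 3*12 + 0
gcd = 12, but 12 ∤ 1575, so the congruence has no solution.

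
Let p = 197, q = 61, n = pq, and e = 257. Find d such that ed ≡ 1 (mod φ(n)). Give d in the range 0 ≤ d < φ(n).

10433

φ(n) = (p−1)(q−1) = 196·60 = 11760.
Need d with 257·d ≡ 1 (mod 11760). Apply the extended Euclidean algorithm:
11760 = 45·257 + 195
257 = 1·195 + 62
195 = 3·62 + 9
62 = 6·9 + 8
9 = 1·8 + 1
8 = 8·1 + 0
Back-substitute:
1 = 9 − 8
1 = −62 + 7·9
1 = 7·195 − 22·62
1 = −22·257 + 29·195
1 = 29·11760 − 1327·257
So 257·(-1327) ≡ 1 (mod 11760), hence d ≡ -1327 ≡ 10433 (mod 11760).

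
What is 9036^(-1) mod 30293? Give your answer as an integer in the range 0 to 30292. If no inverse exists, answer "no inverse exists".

12374

Extended Euclidean algorithm:
30293 = 3*9036 + 3185
9036 = 2*3185 + 2666
3185 = 1*2666 + 519
2666 = 5*519 + 71
519 = 7*71 + 22
71 = 3*22 + 5
22 = 4*5 + 2
5 = 2*2 + 1
2 = 2*1 + 0
Since gcd(9036, 30293) = 1, back-substitute to write 1 as a combination:
1 = 5 − 2·2
1 = −2·22 + 9·5
1 = 9·71 − 29·22
1 = −29·519 + 212·71
1 = 212·2666 − 1089·519
1 = −1089·3185 + 1301·2666
1 = 1301·9036 − 3691·3185
1 = −3691·30293 + 12374·9036
So 9036·12374 ≡ 1 (mod 30293).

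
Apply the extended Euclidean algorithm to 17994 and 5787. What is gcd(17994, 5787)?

3

Euclidean algorithm:
17994 = 3·5787 + 633
5787 = 9·633 + 90
633 = 7·90 + 3
90 = 30·3 + 0
gcd(17994, 5787) = 3.
Working backward:
3 = 633 − 7·90
3 = −7·5787 + 64·633
3 = 64·17994 − 199·5787
So 3 = (64)·17994 + (-199)·5787.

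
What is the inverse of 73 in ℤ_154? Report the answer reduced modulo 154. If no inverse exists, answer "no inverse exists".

19

Apply the Euclidean algorithm to 154 and 73:
154 = 2·73 + 8
73 = 9·8 + 1
8 = 8·1 + 0
Since gcd(73, 154) = 1, back-substitute to write 1 as a combination:
1 = 73 − 9·8
1 = −9·154 + 19·73
So 73·19 ≡ 1 (mod 154).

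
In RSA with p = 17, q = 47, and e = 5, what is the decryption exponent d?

589

φ(n) = (p−1)(q−1) = 16·46 = 736.
Need d with 5·d ≡ 1 (mod 736). Apply the extended Euclidean algorithm:
736 = 147×5 + 1
5 = 5×1 + 0
Back-substitute:
1 = 736 − 147·5
So 5·(-147) ≡ 1 (mod 736), hence d ≡ -147 ≡ 589 (mod 736).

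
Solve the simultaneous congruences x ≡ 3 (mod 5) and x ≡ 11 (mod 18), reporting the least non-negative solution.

83

Write x = 3 + 5·k. Then 5·k ≡ 11 − 3 ≡ 8 (mod 18).
Need 5⁻¹ mod 18. Extended Euclid on (18, 5):
18 = 3*5 + 3
5 = 1*3 + 2
3 = 1*2 + 1
2 = 2*1 + 0
Back-substitute:
1 = 3 − 2
1 = −5 + 2·3
1 = 2·18 − 7·5
5⁻¹ ≡ 11 (mod 18), so k ≡ 11·8 ≡ 16 (mod 18).
x = 3 + 5·16 = 83.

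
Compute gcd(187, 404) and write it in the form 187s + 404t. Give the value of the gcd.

Repeated division:
404 = 2×187 + 30
187 = 6×30 + 7
30 = 4×7 + 2
7 = 3×2 + 1
2 = 2×1 + 0
gcd(187, 404) = 1.
Express as a combination:
1 = 7 − 3·2
1 = −3·30 + 13·7
1 = 13·187 − 81·30
1 = −81·404 + 175·187
So 1 = (-81)·404 + (175)·187.

1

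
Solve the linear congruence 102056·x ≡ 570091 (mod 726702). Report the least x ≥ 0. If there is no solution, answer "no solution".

gcd(102056, 726702):
726702 = 7×102056 + 12310
102056 = 8×12310 + 3576
12310 = 3×3576 + 1582
3576 = 2×1582 + 412
1582 = 3×412 + 346
412 = 1×346 + 66
346 = 5×66 + 16
66 = 4×16 + 2
16 = 8×2 + 0
gcd = 2, but 2 ∤ 570091, so the congruence has no solution.

no solution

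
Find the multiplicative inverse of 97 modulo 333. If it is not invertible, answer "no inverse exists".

gcd(333, 97) by repeated division:
333 = 3*97 + 42
97 = 2*42 + 13
42 = 3*13 + 3
13 = 4*3 + 1
3 = 3*1 + 0
Since gcd(97, 333) = 1, back-substitute to write 1 as a combination:
1 = 13 − 4·3
1 = −4·42 + 13·13
1 = 13·97 − 30·42
1 = −30·333 + 103·97
So 97·103 ≡ 1 (mod 333).

103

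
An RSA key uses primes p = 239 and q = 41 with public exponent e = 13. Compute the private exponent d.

2197

φ(n) = (p−1)(q−1) = 238·40 = 9520.
Need d with 13·d ≡ 1 (mod 9520). Apply the extended Euclidean algorithm:
9520 = 732×13 + 4
13 = 3×4 + 1
4 = 4×1 + 0
Back-substitute:
1 = 13 − 3·4
1 = −3·9520 + 2197·13
So 13·2197 ≡ 1 (mod 9520), hence d = 2197.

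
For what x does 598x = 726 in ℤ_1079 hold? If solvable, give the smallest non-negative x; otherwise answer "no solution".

no solution

gcd(598, 1079):
1079 = 1×598 + 481
598 = 1×481 + 117
481 = 4×117 + 13
117 = 9×13 + 0
gcd = 13, but 13 ∤ 726, so the congruence has no solution.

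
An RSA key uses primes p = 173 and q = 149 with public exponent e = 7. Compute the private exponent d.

18183

φ(n) = (p−1)(q−1) = 172·148 = 25456.
Need d with 7·d ≡ 1 (mod 25456). Apply the extended Euclidean algorithm:
25456 = 3636·7 + 4
7 = 1·4 + 3
4 = 1·3 + 1
3 = 3·1 + 0
Back-substitute:
1 = 4 − 3
1 = −7 + 2·4
1 = 2·25456 − 7273·7
So 7·(-7273) ≡ 1 (mod 25456), hence d ≡ -7273 ≡ 18183 (mod 25456).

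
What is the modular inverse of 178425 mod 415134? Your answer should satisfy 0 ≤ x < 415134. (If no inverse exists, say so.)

no inverse exists

Euclidean algorithm on 415134, 178425:
415134 = 2×178425 + 58284
178425 = 3×58284 + 3573
58284 = 16×3573 + 1116
3573 = 3×1116 + 225
1116 = 4×225 + 216
225 = 1×216 + 9
216 = 24×9 + 0
The gcd is 9, not 1, hence no inverse exists.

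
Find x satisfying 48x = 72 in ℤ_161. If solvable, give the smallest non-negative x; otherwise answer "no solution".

82

First find gcd(48, 161):
161 = 3*48 + 17
48 = 2*17 + 14
17 = 1*14 + 3
14 = 4*3 + 2
3 = 1*2 + 1
2 = 2*1 + 0
gcd = 1, so a unique solution mod 161 exists.
Back-substitute for the Bézout coefficients:
1 = 3 − 2
1 = −14 + 5·3
1 = 5·17 − 6·14
1 = −6·48 + 17·17
1 = 17·161 − 57·48
So 48·(-57) ≡ 1 (mod 161), giving 48⁻¹ ≡ 104.
x ≡ 48⁻¹·72 ≡ 104·72 ≡ 82 (mod 161).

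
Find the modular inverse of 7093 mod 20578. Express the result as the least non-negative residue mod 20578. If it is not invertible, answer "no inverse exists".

gcd(20578, 7093) by repeated division:
20578 = 2*7093 + 6392
7093 = 1*6392 + 701
6392 = 9*701 + 83
701 = 8*83 + 37
83 = 2*37 + 9
37 = 4*9 + 1
9 = 9*1 + 0
The gcd is 1. Working backward:
1 = 37 − 4·9
1 = −4·83 + 9·37
1 = 9·701 − 76·83
1 = −76·6392 + 693·701
1 = 693·7093 − 769·6392
1 = −769·20578 + 2231·7093
So 7093·2231 ≡ 1 (mod 20578).

2231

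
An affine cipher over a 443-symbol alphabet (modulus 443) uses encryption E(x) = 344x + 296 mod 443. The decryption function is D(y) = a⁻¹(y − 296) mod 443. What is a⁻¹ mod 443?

264

gcd(443, 344) by repeated division:
443 = 1*344 + 99
344 = 3*99 + 47
99 = 2*47 + 5
47 = 9*5 + 2
5 = 2*2 + 1
2 = 2*1 + 0
Since gcd(344, 443) = 1, back-substitute to write 1 as a combination:
1 = 5 − 2·2
1 = −2·47 + 19·5
1 = 19·99 − 40·47
1 = −40·344 + 139·99
1 = 139·443 − 179·344
Hence 344⁻¹ ≡ -179 ≡ 264 (mod 443).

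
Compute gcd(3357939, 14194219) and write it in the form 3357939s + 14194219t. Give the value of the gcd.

Euclidean algorithm:
14194219 = 4×3357939 + 762463
3357939 = 4×762463 + 308087
762463 = 2×308087 + 146289
308087 = 2×146289 + 15509
146289 = 9×15509 + 6708
15509 = 2×6708 + 2093
6708 = 3×2093 + 429
2093 = 4×429 + 377
429 = 1×377 + 52
377 = 7×52 + 13
52 = 4×13 + 0
gcd(3357939, 14194219) = 13.
Express as a combination:
13 = 377 − 7·52
13 = −7·429 + 8·377
13 = 8·2093 − 39·429
13 = −39·6708 + 125·2093
13 = 125·15509 − 289·6708
13 = −289·146289 + 2726·15509
13 = 2726·308087 − 5741·146289
13 = −5741·762463 + 14208·308087
13 = 14208·3357939 − 62573·762463
13 = −62573·14194219 + 264500·3357939
So 13 = (-62573)·14194219 + (264500)·3357939.

13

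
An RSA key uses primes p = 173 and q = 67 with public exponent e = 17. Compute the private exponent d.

φ(n) = (p−1)(q−1) = 172·66 = 11352.
Need d with 17·d ≡ 1 (mod 11352). Apply the extended Euclidean algorithm:
11352 = 667*17 + 13
17 = 1*13 + 4
13 = 3*4 + 1
4 = 4*1 + 0
Back-substitute:
1 = 13 − 3·4
1 = −3·17 + 4·13
1 = 4·11352 − 2671·17
So 17·(-2671) ≡ 1 (mod 11352), hence d ≡ -2671 ≡ 8681 (mod 11352).

8681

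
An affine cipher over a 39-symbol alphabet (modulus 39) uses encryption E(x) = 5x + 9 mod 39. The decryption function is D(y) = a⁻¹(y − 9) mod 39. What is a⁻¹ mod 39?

Run Euclid on (39, 5):
39 = 7*5 + 4
5 = 1*4 + 1
4 = 4*1 + 0
The gcd is 1. Working backward:
1 = 5 − 4
1 = −39 + 8·5
So 5·8 ≡ 1 (mod 39).

8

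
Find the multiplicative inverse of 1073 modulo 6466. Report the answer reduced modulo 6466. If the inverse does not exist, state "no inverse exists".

gcd(6466, 1073) by repeated division:
6466 = 6*1073 + 28
1073 = 38*28 + 9
28 = 3*9 + 1
9 = 9*1 + 0
Since gcd(1073, 6466) = 1, back-substitute to write 1 as a combination:
1 = 28 − 3·9
1 = −3·1073 + 115·28
1 = 115·6466 − 693·1073
Hence 1073⁻¹ ≡ -693 ≡ 5773 (mod 6466).

5773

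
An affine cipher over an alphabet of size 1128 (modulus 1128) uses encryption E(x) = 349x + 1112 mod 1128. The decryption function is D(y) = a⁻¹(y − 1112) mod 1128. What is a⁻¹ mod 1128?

Run Euclid on (1128, 349):
1128 = 3*349 + 81
349 = 4*81 + 25
81 = 3*25 + 6
25 = 4*6 + 1
6 = 6*1 + 0
The gcd is 1. Working backward:
1 = 25 − 4·6
1 = −4·81 + 13·25
1 = 13·349 − 56·81
1 = −56·1128 + 181·349
So 349·181 ≡ 1 (mod 1128).

181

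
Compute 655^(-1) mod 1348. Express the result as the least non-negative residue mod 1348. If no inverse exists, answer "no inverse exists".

603

Apply the Euclidean algorithm to 1348 and 655:
1348 = 2*655 + 38
655 = 17*38 + 9
38 = 4*9 + 2
9 = 4*2 + 1
2 = 2*1 + 0
The gcd is 1. Working backward:
1 = 9 − 4·2
1 = −4·38 + 17·9
1 = 17·655 − 293·38
1 = −293·1348 + 603·655
So 655·603 ≡ 1 (mod 1348).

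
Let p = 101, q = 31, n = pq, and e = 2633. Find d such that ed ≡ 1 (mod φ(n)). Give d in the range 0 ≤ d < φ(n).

2297

φ(n) = (p−1)(q−1) = 100·30 = 3000.
Need d with 2633·d ≡ 1 (mod 3000). Apply the extended Euclidean algorithm:
3000 = 1·2633 + 367
2633 = 7·367 + 64
367 = 5·64 + 47
64 = 1·47 + 17
47 = 2·17 + 13
17 = 1·13 + 4
13 = 3·4 + 1
4 = 4·1 + 0
Back-substitute:
1 = 13 − 3·4
1 = −3·17 + 4·13
1 = 4·47 − 11·17
1 = −11·64 + 15·47
1 = 15·367 − 86·64
1 = −86·2633 + 617·367
1 = 617·3000 − 703·2633
So 2633·(-703) ≡ 1 (mod 3000), hence d ≡ -703 ≡ 2297 (mod 3000).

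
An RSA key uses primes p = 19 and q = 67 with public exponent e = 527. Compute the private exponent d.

1055

φ(n) = (p−1)(q−1) = 18·66 = 1188.
Need d with 527·d ≡ 1 (mod 1188). Apply the extended Euclidean algorithm:
1188 = 2×527 + 134
527 = 3×134 + 125
134 = 1×125 + 9
125 = 13×9 + 8
9 = 1×8 + 1
8 = 8×1 + 0
Back-substitute:
1 = 9 − 8
1 = −125 + 14·9
1 = 14·134 − 15·125
1 = −15·527 + 59·134
1 = 59·1188 − 133·527
So 527·(-133) ≡ 1 (mod 1188), hence d ≡ -133 ≡ 1055 (mod 1188).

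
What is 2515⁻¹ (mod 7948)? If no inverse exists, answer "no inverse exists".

6883

Run Euclid on (7948, 2515):
7948 = 3*2515 + 403
2515 = 6*403 + 97
403 = 4*97 + 15
97 = 6*15 + 7
15 = 2*7 + 1
7 = 7*1 + 0
Since gcd(2515, 7948) = 1, back-substitute to write 1 as a combination:
1 = 15 − 2·7
1 = −2·97 + 13·15
1 = 13·403 − 54·97
1 = −54·2515 + 337·403
1 = 337·7948 − 1065·2515
Hence 2515⁻¹ ≡ -1065 ≡ 6883 (mod 7948).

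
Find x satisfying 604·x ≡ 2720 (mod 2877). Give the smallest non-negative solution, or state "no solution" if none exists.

1262

First find gcd(604, 2877):
2877 = 4·604 + 461
604 = 1·461 + 143
461 = 3·143 + 32
143 = 4·32 + 15
32 = 2·15 + 2
15 = 7·2 + 1
2 = 2·1 + 0
gcd = 1, so a unique solution mod 2877 exists.
Back-substitute for the Bézout coefficients:
1 = 15 − 7·2
1 = −7·32 + 15·15
1 = 15·143 − 67·32
1 = −67·461 + 216·143
1 = 216·604 − 283·461
1 = −283·2877 + 1348·604
So 604·(1348) ≡ 1 (mod 2877), giving 604⁻¹ ≡ 1348.
x ≡ 604⁻¹·2720 ≡ 1348·2720 ≡ 1262 (mod 2877).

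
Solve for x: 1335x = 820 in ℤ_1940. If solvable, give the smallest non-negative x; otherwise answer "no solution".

First find gcd(1335, 1940):
1940 = 1*1335 + 605
1335 = 2*605 + 125
605 = 4*125 + 105
125 = 1*105 + 20
105 = 5*20 + 5
20 = 4*5 + 0
gcd = 5 and 5 | 820, so solutions exist. Divide through by 5: 267x ≡ 164 (mod 388).
Now find 267⁻¹ mod 388:
388 = 1*267 + 121
267 = 2*121 + 25
121 = 4*25 + 21
25 = 1*21 + 4
21 = 5*4 + 1
4 = 4*1 + 0
Back-substitute:
1 = 21 − 5·4
1 = −5·25 + 6·21
1 = 6·121 − 29·25
1 = −29·267 + 64·121
1 = 64·388 − 93·267
So 267·(-93) ≡ 1 (mod 388), i.e. 267⁻¹ ≡ 295.
Then x ≡ 295·164 ≡ 268 (mod 388); the smallest non-negative solution is x = 268.

268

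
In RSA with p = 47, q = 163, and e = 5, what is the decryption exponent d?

φ(n) = (p−1)(q−1) = 46·162 = 7452.
Need d with 5·d ≡ 1 (mod 7452). Apply the extended Euclidean algorithm:
7452 = 1490×5 + 2
5 = 2×2 + 1
2 = 2×1 + 0
Back-substitute:
1 = 5 − 2·2
1 = −2·7452 + 2981·5
So 5·2981 ≡ 1 (mod 7452), hence d = 2981.

2981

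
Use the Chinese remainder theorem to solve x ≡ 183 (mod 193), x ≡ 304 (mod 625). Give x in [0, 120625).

Write x = 183 + 193·k. Then 193·k ≡ 304 − 183 ≡ 121 (mod 625).
Need 193⁻¹ mod 625. Extended Euclid on (625, 193):
625 = 3·193 + 46
193 = 4·46 + 9
46 = 5·9 + 1
9 = 9·1 + 0
Back-substitute:
1 = 46 − 5·9
1 = −5·193 + 21·46
1 = 21·625 − 68·193
193⁻¹ ≡ 557 (mod 625), so k ≡ 557·121 ≡ 522 (mod 625).
x = 183 + 193·522 = 100929.

100929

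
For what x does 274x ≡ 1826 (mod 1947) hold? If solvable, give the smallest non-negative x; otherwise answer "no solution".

902

First find gcd(274, 1947):
1947 = 7*274 + 29
274 = 9*29 + 13
29 = 2*13 + 3
13 = 4*3 + 1
3 = 3*1 + 0
gcd = 1, so a unique solution mod 1947 exists.
Back-substitute for the Bézout coefficients:
1 = 13 − 4·3
1 = −4·29 + 9·13
1 = 9·274 − 85·29
1 = −85·1947 + 604·274
So 274·(604) ≡ 1 (mod 1947), giving 274⁻¹ ≡ 604.
x ≡ 274⁻¹·1826 ≡ 604·1826 ≡ 902 (mod 1947).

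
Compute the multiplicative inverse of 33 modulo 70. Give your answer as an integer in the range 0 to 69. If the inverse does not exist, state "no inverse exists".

17

gcd(70, 33) by repeated division:
70 = 2·33 + 4
33 = 8·4 + 1
4 = 4·1 + 0
The gcd is 1. Working backward:
1 = 33 − 8·4
1 = −8·70 + 17·33
So 33·17 ≡ 1 (mod 70).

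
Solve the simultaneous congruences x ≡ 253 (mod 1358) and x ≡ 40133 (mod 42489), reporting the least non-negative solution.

Write x = 253 + 1358·k. Then 1358·k ≡ 40133 − 253 ≡ 39880 (mod 42489).
Need 1358⁻¹ mod 42489. Extended Euclid on (42489, 1358):
42489 = 31·1358 + 391
1358 = 3·391 + 185
391 = 2·185 + 21
185 = 8·21 + 17
21 = 1·17 + 4
17 = 4·4 + 1
4 = 4·1 + 0
Back-substitute:
1 = 17 − 4·4
1 = −4·21 + 5·17
1 = 5·185 − 44·21
1 = −44·391 + 93·185
1 = 93·1358 − 323·391
1 = −323·42489 + 10106·1358
1358⁻¹ ≡ 10106 (mod 42489), so k ≡ 10106·39880 ≡ 19115 (mod 42489).
x = 253 + 1358·19115 = 25958423.

25958423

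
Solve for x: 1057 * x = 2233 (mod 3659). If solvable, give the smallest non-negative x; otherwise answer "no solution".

2813

First find gcd(1057, 3659):
3659 = 3·1057 + 488
1057 = 2·488 + 81
488 = 6·81 + 2
81 = 40·2 + 1
2 = 2·1 + 0
gcd = 1, so a unique solution mod 3659 exists.
Back-substitute for the Bézout coefficients:
1 = 81 − 40·2
1 = −40·488 + 241·81
1 = 241·1057 − 522·488
1 = −522·3659 + 1807·1057
So 1057·(1807) ≡ 1 (mod 3659), giving 1057⁻¹ ≡ 1807.
x ≡ 1057⁻¹·2233 ≡ 1807·2233 ≡ 2813 (mod 3659).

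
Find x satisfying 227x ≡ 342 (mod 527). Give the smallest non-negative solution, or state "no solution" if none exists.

First find gcd(227, 527):
527 = 2·227 + 73
227 = 3·73 + 8
73 = 9·8 + 1
8 = 8·1 + 0
gcd = 1, so a unique solution mod 527 exists.
Back-substitute for the Bézout coefficients:
1 = 73 − 9·8
1 = −9·227 + 28·73
1 = 28·527 − 65·227
So 227·(-65) ≡ 1 (mod 527), giving 227⁻¹ ≡ 462.
x ≡ 227⁻¹·342 ≡ 462·342 ≡ 431 (mod 527).

431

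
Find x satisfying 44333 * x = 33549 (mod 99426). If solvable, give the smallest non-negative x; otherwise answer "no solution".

First find gcd(44333, 99426):
99426 = 2×44333 + 10760
44333 = 4×10760 + 1293
10760 = 8×1293 + 416
1293 = 3×416 + 45
416 = 9×45 + 11
45 = 4×11 + 1
11 = 11×1 + 0
gcd = 1, so a unique solution mod 99426 exists.
Back-substitute for the Bézout coefficients:
1 = 45 − 4·11
1 = −4·416 + 37·45
1 = 37·1293 − 115·416
1 = −115·10760 + 957·1293
1 = 957·44333 − 3943·10760
1 = −3943·99426 + 8843·44333
So 44333·(8843) ≡ 1 (mod 99426), giving 44333⁻¹ ≡ 8843.
x ≡ 44333⁻¹·33549 ≡ 8843·33549 ≡ 86049 (mod 99426).

86049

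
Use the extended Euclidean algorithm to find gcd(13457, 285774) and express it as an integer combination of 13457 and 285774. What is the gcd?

Apply Euclid's algorithm to 285774 and 13457:
285774 = 21*13457 + 3177
13457 = 4*3177 + 749
3177 = 4*749 + 181
749 = 4*181 + 25
181 = 7*25 + 6
25 = 4*6 + 1
6 = 6*1 + 0
gcd(13457, 285774) = 1.
Back-substituting:
1 = 25 − 4·6
1 = −4·181 + 29·25
1 = 29·749 − 120·181
1 = −120·3177 + 509·749
1 = 509·13457 − 2156·3177
1 = −2156·285774 + 45785·13457
So 1 = (-2156)·285774 + (45785)·13457.

1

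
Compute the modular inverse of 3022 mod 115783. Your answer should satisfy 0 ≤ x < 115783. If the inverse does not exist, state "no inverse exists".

Run Euclid on (115783, 3022):
115783 = 38*3022 + 947
3022 = 3*947 + 181
947 = 5*181 + 42
181 = 4*42 + 13
42 = 3*13 + 3
13 = 4*3 + 1
3 = 3*1 + 0
Since gcd(3022, 115783) = 1, back-substitute to write 1 as a combination:
1 = 13 − 4·3
1 = −4·42 + 13·13
1 = 13·181 − 56·42
1 = −56·947 + 293·181
1 = 293·3022 − 935·947
1 = −935·115783 + 35823·3022
So 3022·35823 ≡ 1 (mod 115783).

35823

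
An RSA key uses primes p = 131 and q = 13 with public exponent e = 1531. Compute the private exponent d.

φ(n) = (p−1)(q−1) = 130·12 = 1560.
Need d with 1531·d ≡ 1 (mod 1560). Apply the extended Euclidean algorithm:
1560 = 1·1531 + 29
1531 = 52·29 + 23
29 = 1·23 + 6
23 = 3·6 + 5
6 = 1·5 + 1
5 = 5·1 + 0
Back-substitute:
1 = 6 − 5
1 = −23 + 4·6
1 = 4·29 − 5·23
1 = −5·1531 + 264·29
1 = 264·1560 − 269·1531
So 1531·(-269) ≡ 1 (mod 1560), hence d ≡ -269 ≡ 1291 (mod 1560).

1291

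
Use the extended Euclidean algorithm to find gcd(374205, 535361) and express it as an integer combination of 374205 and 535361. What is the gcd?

Apply Euclid's algorithm to 535361 and 374205:
535361 = 1×374205 + 161156
374205 = 2×161156 + 51893
161156 = 3×51893 + 5477
51893 = 9×5477 + 2600
5477 = 2×2600 + 277
2600 = 9×277 + 107
277 = 2×107 + 63
107 = 1×63 + 44
63 = 1×44 + 19
44 = 2×19 + 6
19 = 3×6 + 1
6 = 6×1 + 0
gcd(374205, 535361) = 1.
Back-substituting:
1 = 19 − 3·6
1 = −3·44 + 7·19
1 = 7·63 − 10·44
1 = −10·107 + 17·63
1 = 17·277 − 44·107
1 = −44·2600 + 413·277
1 = 413·5477 − 870·2600
1 = −870·51893 + 8243·5477
1 = 8243·161156 − 25599·51893
1 = −25599·374205 + 59441·161156
1 = 59441·535361 − 85040·374205
So 1 = (59441)·535361 + (-85040)·374205.

1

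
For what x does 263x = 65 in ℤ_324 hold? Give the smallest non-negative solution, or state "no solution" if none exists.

First find gcd(263, 324):
324 = 1×263 + 61
263 = 4×61 + 19
61 = 3×19 + 4
19 = 4×4 + 3
4 = 1×3 + 1
3 = 3×1 + 0
gcd = 1, so a unique solution mod 324 exists.
Back-substitute for the Bézout coefficients:
1 = 4 − 3
1 = −19 + 5·4
1 = 5·61 − 16·19
1 = −16·263 + 69·61
1 = 69·324 − 85·263
So 263·(-85) ≡ 1 (mod 324), giving 263⁻¹ ≡ 239.
x ≡ 263⁻¹·65 ≡ 239·65 ≡ 307 (mod 324).

307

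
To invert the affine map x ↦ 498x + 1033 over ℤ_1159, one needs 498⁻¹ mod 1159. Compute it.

Run Euclid on (1159, 498):
1159 = 2*498 + 163
498 = 3*163 + 9
163 = 18*9 + 1
9 = 9*1 + 0
The gcd is 1. Working backward:
1 = 163 − 18·9
1 = −18·498 + 55·163
1 = 55·1159 − 128·498
Hence 498⁻¹ ≡ -128 ≡ 1031 (mod 1159).

1031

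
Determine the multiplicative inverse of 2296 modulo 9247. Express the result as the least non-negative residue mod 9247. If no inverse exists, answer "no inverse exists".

Compute gcd(2296, 9247):
9247 = 4*2296 + 63
2296 = 36*63 + 28
63 = 2*28 + 7
28 = 4*7 + 0
Since gcd = 7 > 1, 2296 is not a unit mod 9247.

no inverse exists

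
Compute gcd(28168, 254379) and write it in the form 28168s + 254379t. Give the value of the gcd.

1

Euclidean algorithm:
254379 = 9·28168 + 867
28168 = 32·867 + 424
867 = 2·424 + 19
424 = 22·19 + 6
19 = 3·6 + 1
6 = 6·1 + 0
gcd(28168, 254379) = 1.
Express as a combination:
1 = 19 − 3·6
1 = −3·424 + 67·19
1 = 67·867 − 137·424
1 = −137·28168 + 4451·867
1 = 4451·254379 − 40196·28168
So 1 = (4451)·254379 + (-40196)·28168.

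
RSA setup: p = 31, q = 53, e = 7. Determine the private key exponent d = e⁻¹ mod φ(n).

223

φ(n) = (p−1)(q−1) = 30·52 = 1560.
Need d with 7·d ≡ 1 (mod 1560). Apply the extended Euclidean algorithm:
1560 = 222·7 + 6
7 = 1·6 + 1
6 = 6·1 + 0
Back-substitute:
1 = 7 − 6
1 = −1560 + 223·7
So 7·223 ≡ 1 (mod 1560), hence d = 223.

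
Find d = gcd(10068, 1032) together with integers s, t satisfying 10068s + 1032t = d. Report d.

12

Euclidean algorithm:
10068 = 9*1032 + 780
1032 = 1*780 + 252
780 = 3*252 + 24
252 = 10*24 + 12
24 = 2*12 + 0
gcd(10068, 1032) = 12.
Back-substituting:
12 = 252 − 10·24
12 = −10·780 + 31·252
12 = 31·1032 − 41·780
12 = −41·10068 + 400·1032
So 12 = (-41)·10068 + (400)·1032.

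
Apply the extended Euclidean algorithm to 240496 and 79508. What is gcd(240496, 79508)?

Apply Euclid's algorithm to 240496 and 79508:
240496 = 3·79508 + 1972
79508 = 40·1972 + 628
1972 = 3·628 + 88
628 = 7·88 + 12
88 = 7·12 + 4
12 = 3·4 + 0
gcd(240496, 79508) = 4.
Back-substituting:
4 = 88 − 7·12
4 = −7·628 + 50·88
4 = 50·1972 − 157·628
4 = −157·79508 + 6330·1972
4 = 6330·240496 − 19147·79508
So 4 = (6330)·240496 + (-19147)·79508.

4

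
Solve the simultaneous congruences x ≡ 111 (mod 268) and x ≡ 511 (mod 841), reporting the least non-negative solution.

Write x = 111 + 268·k. Then 268·k ≡ 511 − 111 ≡ 400 (mod 841).
Need 268⁻¹ mod 841. Extended Euclid on (841, 268):
841 = 3×268 + 37
268 = 7×37 + 9
37 = 4×9 + 1
9 = 9×1 + 0
Back-substitute:
1 = 37 − 4·9
1 = −4·268 + 29·37
1 = 29·841 − 91·268
268⁻¹ ≡ 750 (mod 841), so k ≡ 750·400 ≡ 604 (mod 841).
x = 111 + 268·604 = 161983.

161983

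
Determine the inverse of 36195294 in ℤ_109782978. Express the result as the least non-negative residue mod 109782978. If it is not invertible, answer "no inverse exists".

Euclidean algorithm on 109782978, 36195294:
109782978 = 3*36195294 + 1197096
36195294 = 30*1197096 + 282414
1197096 = 4*282414 + 67440
282414 = 4*67440 + 12654
67440 = 5*12654 + 4170
12654 = 3*4170 + 144
4170 = 28*144 + 138
144 = 1*138 + 6
138 = 23*6 + 0
The gcd is 6, not 1, hence no inverse exists.

no inverse exists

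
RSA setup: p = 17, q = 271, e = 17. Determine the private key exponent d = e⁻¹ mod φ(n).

φ(n) = (p−1)(q−1) = 16·270 = 4320.
Need d with 17·d ≡ 1 (mod 4320). Apply the extended Euclidean algorithm:
4320 = 254×17 + 2
17 = 8×2 + 1
2 = 2×1 + 0
Back-substitute:
1 = 17 − 8·2
1 = −8·4320 + 2033·17
So 17·2033 ≡ 1 (mod 4320), hence d = 2033.

2033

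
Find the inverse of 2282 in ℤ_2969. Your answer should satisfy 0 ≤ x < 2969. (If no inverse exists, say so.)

618

gcd(2969, 2282) by repeated division:
2969 = 1×2282 + 687
2282 = 3×687 + 221
687 = 3×221 + 24
221 = 9×24 + 5
24 = 4×5 + 4
5 = 1×4 + 1
4 = 4×1 + 0
The gcd is 1. Working backward:
1 = 5 − 4
1 = −24 + 5·5
1 = 5·221 − 46·24
1 = −46·687 + 143·221
1 = 143·2282 − 475·687
1 = −475·2969 + 618·2282
So 2282·618 ≡ 1 (mod 2969).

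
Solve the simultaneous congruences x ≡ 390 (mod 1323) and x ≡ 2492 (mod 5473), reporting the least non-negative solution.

1699122

Write x = 390 + 1323·k. Then 1323·k ≡ 2492 − 390 ≡ 2102 (mod 5473).
Need 1323⁻¹ mod 5473. Extended Euclid on (5473, 1323):
5473 = 4·1323 + 181
1323 = 7·181 + 56
181 = 3·56 + 13
56 = 4·13 + 4
13 = 3·4 + 1
4 = 4·1 + 0
Back-substitute:
1 = 13 − 3·4
1 = −3·56 + 13·13
1 = 13·181 − 42·56
1 = −42·1323 + 307·181
1 = 307·5473 − 1270·1323
1323⁻¹ ≡ 4203 (mod 5473), so k ≡ 4203·2102 ≡ 1284 (mod 5473).
x = 390 + 1323·1284 = 1699122.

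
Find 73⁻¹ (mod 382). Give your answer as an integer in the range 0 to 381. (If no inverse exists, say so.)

157

gcd(382, 73) by repeated division:
382 = 5·73 + 17
73 = 4·17 + 5
17 = 3·5 + 2
5 = 2·2 + 1
2 = 2·1 + 0
The gcd is 1. Working backward:
1 = 5 − 2·2
1 = −2·17 + 7·5
1 = 7·73 − 30·17
1 = −30·382 + 157·73
So 73·157 ≡ 1 (mod 382).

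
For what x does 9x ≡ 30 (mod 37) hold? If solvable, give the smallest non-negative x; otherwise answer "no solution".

28

First find gcd(9, 37):
37 = 4*9 + 1
9 = 9*1 + 0
gcd = 1, so a unique solution mod 37 exists.
Back-substitute for the Bézout coefficients:
1 = 37 − 4·9
So 9·(-4) ≡ 1 (mod 37), giving 9⁻¹ ≡ 33.
x ≡ 9⁻¹·30 ≡ 33·30 ≡ 28 (mod 37).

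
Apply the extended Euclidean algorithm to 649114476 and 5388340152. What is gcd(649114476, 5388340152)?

Euclidean algorithm:
5388340152 = 8*649114476 + 195424344
649114476 = 3*195424344 + 62841444
195424344 = 3*62841444 + 6900012
62841444 = 9*6900012 + 741336
6900012 = 9*741336 + 227988
741336 = 3*227988 + 57372
227988 = 3*57372 + 55872
57372 = 1*55872 + 1500
55872 = 37*1500 + 372
1500 = 4*372 + 12
372 = 31*12 + 0
gcd(649114476, 5388340152) = 12.
Working backward:
12 = 1500 − 4·372
12 = −4·55872 + 149·1500
12 = 149·57372 − 153·55872
12 = −153·227988 + 608·57372
12 = 608·741336 − 1977·227988
12 = −1977·6900012 + 18401·741336
12 = 18401·62841444 − 167586·6900012
12 = −167586·195424344 + 521159·62841444
12 = 521159·649114476 − 1731063·195424344
12 = −1731063·5388340152 + 14369663·649114476
So 12 = (-1731063)·5388340152 + (14369663)·649114476.

12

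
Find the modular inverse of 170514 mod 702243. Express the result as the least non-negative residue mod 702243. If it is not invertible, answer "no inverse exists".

no inverse exists

Euclidean algorithm on 702243, 170514:
702243 = 4*170514 + 20187
170514 = 8*20187 + 9018
20187 = 2*9018 + 2151
9018 = 4*2151 + 414
2151 = 5*414 + 81
414 = 5*81 + 9
81 = 9*9 + 0
gcd(170514, 702243) = 9 ≠ 1, so 170514 has no multiplicative inverse modulo 702243.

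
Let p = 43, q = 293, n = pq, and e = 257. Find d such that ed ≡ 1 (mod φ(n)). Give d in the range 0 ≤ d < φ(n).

φ(n) = (p−1)(q−1) = 42·292 = 12264.
Need d with 257·d ≡ 1 (mod 12264). Apply the extended Euclidean algorithm:
12264 = 47×257 + 185
257 = 1×185 + 72
185 = 2×72 + 41
72 = 1×41 + 31
41 = 1×31 + 10
31 = 3×10 + 1
10 = 10×1 + 0
Back-substitute:
1 = 31 − 3·10
1 = −3·41 + 4·31
1 = 4·72 − 7·41
1 = −7·185 + 18·72
1 = 18·257 − 25·185
1 = −25·12264 + 1193·257
So 257·1193 ≡ 1 (mod 12264), hence d = 1193.

1193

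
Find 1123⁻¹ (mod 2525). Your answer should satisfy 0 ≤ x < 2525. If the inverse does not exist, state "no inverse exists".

gcd(2525, 1123) by repeated division:
2525 = 2×1123 + 279
1123 = 4×279 + 7
279 = 39×7 + 6
7 = 1×6 + 1
6 = 6×1 + 0
The gcd is 1. Working backward:
1 = 7 − 6
1 = −279 + 40·7
1 = 40·1123 − 161·279
1 = −161·2525 + 362·1123
So 1123·362 ≡ 1 (mod 2525).

362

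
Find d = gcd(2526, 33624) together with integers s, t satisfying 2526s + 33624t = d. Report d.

Apply Euclid's algorithm to 33624 and 2526:
33624 = 13*2526 + 786
2526 = 3*786 + 168
786 = 4*168 + 114
168 = 1*114 + 54
114 = 2*54 + 6
54 = 9*6 + 0
gcd(2526, 33624) = 6.
Working backward:
6 = 114 − 2·54
6 = −2·168 + 3·114
6 = 3·786 − 14·168
6 = −14·2526 + 45·786
6 = 45·33624 − 599·2526
So 6 = (45)·33624 + (-599)·2526.

6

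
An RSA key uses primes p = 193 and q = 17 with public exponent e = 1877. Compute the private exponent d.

509

φ(n) = (p−1)(q−1) = 192·16 = 3072.
Need d with 1877·d ≡ 1 (mod 3072). Apply the extended Euclidean algorithm:
3072 = 1*1877 + 1195
1877 = 1*1195 + 682
1195 = 1*682 + 513
682 = 1*513 + 169
513 = 3*169 + 6
169 = 28*6 + 1
6 = 6*1 + 0
Back-substitute:
1 = 169 − 28·6
1 = −28·513 + 85·169
1 = 85·682 − 113·513
1 = −113·1195 + 198·682
1 = 198·1877 − 311·1195
1 = −311·3072 + 509·1877
So 1877·509 ≡ 1 (mod 3072), hence d = 509.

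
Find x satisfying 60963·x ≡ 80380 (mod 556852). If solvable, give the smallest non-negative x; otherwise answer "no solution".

189044

First find gcd(60963, 556852):
556852 = 9×60963 + 8185
60963 = 7×8185 + 3668
8185 = 2×3668 + 849
3668 = 4×849 + 272
849 = 3×272 + 33
272 = 8×33 + 8
33 = 4×8 + 1
8 = 8×1 + 0
gcd = 1, so a unique solution mod 556852 exists.
Back-substitute for the Bézout coefficients:
1 = 33 − 4·8
1 = −4·272 + 33·33
1 = 33·849 − 103·272
1 = −103·3668 + 445·849
1 = 445·8185 − 993·3668
1 = −993·60963 + 7396·8185
1 = 7396·556852 − 67557·60963
So 60963·(-67557) ≡ 1 (mod 556852), giving 60963⁻¹ ≡ 489295.
x ≡ 60963⁻¹·80380 ≡ 489295·80380 ≡ 189044 (mod 556852).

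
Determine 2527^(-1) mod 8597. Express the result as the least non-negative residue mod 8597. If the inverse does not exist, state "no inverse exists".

330

Run Euclid on (8597, 2527):
8597 = 3×2527 + 1016
2527 = 2×1016 + 495
1016 = 2×495 + 26
495 = 19×26 + 1
26 = 26×1 + 0
gcd = 1, so the inverse exists. Back-substitute:
1 = 495 − 19·26
1 = −19·1016 + 39·495
1 = 39·2527 − 97·1016
1 = −97·8597 + 330·2527
So 2527·330 ≡ 1 (mod 8597).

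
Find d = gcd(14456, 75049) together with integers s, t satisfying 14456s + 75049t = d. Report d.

13

Repeated division:
75049 = 5*14456 + 2769
14456 = 5*2769 + 611
2769 = 4*611 + 325
611 = 1*325 + 286
325 = 1*286 + 39
286 = 7*39 + 13
39 = 3*13 + 0
gcd(14456, 75049) = 13.
Working backward:
13 = 286 − 7·39
13 = −7·325 + 8·286
13 = 8·611 − 15·325
13 = −15·2769 + 68·611
13 = 68·14456 − 355·2769
13 = −355·75049 + 1843·14456
So 13 = (-355)·75049 + (1843)·14456.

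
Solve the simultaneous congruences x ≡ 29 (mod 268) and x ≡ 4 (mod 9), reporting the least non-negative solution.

Write x = 29 + 268·k. Then 268·k ≡ 4 − 29 ≡ 2 (mod 9).
Need 268⁻¹ mod 9. Extended Euclid on (9, 7):
9 = 1·7 + 2
7 = 3·2 + 1
2 = 2·1 + 0
Back-substitute:
1 = 7 − 3·2
1 = −3·9 + 4·7
268⁻¹ ≡ 4 (mod 9), so k ≡ 4·2 ≡ 8 (mod 9).
x = 29 + 268·8 = 2173.

2173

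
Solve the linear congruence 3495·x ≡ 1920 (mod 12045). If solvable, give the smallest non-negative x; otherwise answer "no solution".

First find gcd(3495, 12045):
12045 = 3×3495 + 1560
3495 = 2×1560 + 375
1560 = 4×375 + 60
375 = 6×60 + 15
60 = 4×15 + 0
gcd = 15 and 15 | 1920, so solutions exist. Divide through by 15: 233x ≡ 128 (mod 803).
Now find 233⁻¹ mod 803:
803 = 3*233 + 104
233 = 2*104 + 25
104 = 4*25 + 4
25 = 6*4 + 1
4 = 4*1 + 0
Back-substitute:
1 = 25 − 6·4
1 = −6·104 + 25·25
1 = 25·233 − 56·104
1 = −56·803 + 193·233
So 233⁻¹ ≡ 193 (mod 803).
Then x ≡ 193·128 ≡ 614 (mod 803); the smallest non-negative solution is x = 614.

614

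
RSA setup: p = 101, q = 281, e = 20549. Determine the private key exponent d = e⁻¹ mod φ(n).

φ(n) = (p−1)(q−1) = 100·280 = 28000.
Need d with 20549·d ≡ 1 (mod 28000). Apply the extended Euclidean algorithm:
28000 = 1*20549 + 7451
20549 = 2*7451 + 5647
7451 = 1*5647 + 1804
5647 = 3*1804 + 235
1804 = 7*235 + 159
235 = 1*159 + 76
159 = 2*76 + 7
76 = 10*7 + 6
7 = 1*6 + 1
6 = 6*1 + 0
Back-substitute:
1 = 7 − 6
1 = −76 + 11·7
1 = 11·159 − 23·76
1 = −23·235 + 34·159
1 = 34·1804 − 261·235
1 = −261·5647 + 817·1804
1 = 817·7451 − 1078·5647
1 = −1078·20549 + 2973·7451
1 = 2973·28000 − 4051·20549
So 20549·(-4051) ≡ 1 (mod 28000), hence d ≡ -4051 ≡ 23949 (mod 28000).

23949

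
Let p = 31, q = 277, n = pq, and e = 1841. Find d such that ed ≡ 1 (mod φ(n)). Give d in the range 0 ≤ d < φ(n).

φ(n) = (p−1)(q−1) = 30·276 = 8280.
Need d with 1841·d ≡ 1 (mod 8280). Apply the extended Euclidean algorithm:
8280 = 4×1841 + 916
1841 = 2×916 + 9
916 = 101×9 + 7
9 = 1×7 + 2
7 = 3×2 + 1
2 = 2×1 + 0
Back-substitute:
1 = 7 − 3·2
1 = −3·9 + 4·7
1 = 4·916 − 407·9
1 = −407·1841 + 818·916
1 = 818·8280 − 3679·1841
So 1841·(-3679) ≡ 1 (mod 8280), hence d ≡ -3679 ≡ 4601 (mod 8280).

4601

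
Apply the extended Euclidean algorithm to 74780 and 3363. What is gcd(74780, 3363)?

1

Repeated division:
74780 = 22·3363 + 794
3363 = 4·794 + 187
794 = 4·187 + 46
187 = 4·46 + 3
46 = 15·3 + 1
3 = 3·1 + 0
gcd(74780, 3363) = 1.
Working backward:
1 = 46 − 15·3
1 = −15·187 + 61·46
1 = 61·794 − 259·187
1 = −259·3363 + 1097·794
1 = 1097·74780 − 24393·3363
So 1 = (1097)·74780 + (-24393)·3363.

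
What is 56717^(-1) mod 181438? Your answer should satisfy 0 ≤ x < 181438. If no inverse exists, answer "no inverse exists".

Run Euclid on (181438, 56717):
181438 = 3*56717 + 11287
56717 = 5*11287 + 282
11287 = 40*282 + 7
282 = 40*7 + 2
7 = 3*2 + 1
2 = 2*1 + 0
Since gcd(56717, 181438) = 1, back-substitute to write 1 as a combination:
1 = 7 − 3·2
1 = −3·282 + 121·7
1 = 121·11287 − 4843·282
1 = −4843·56717 + 24336·11287
1 = 24336·181438 − 77851·56717
Thus 56717·(-77851) ≡ 1 (mod 181438); reducing, -77851 mod 181438 = 103587.

103587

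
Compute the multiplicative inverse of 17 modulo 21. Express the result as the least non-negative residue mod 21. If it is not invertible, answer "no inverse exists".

Run Euclid on (21, 17):
21 = 1*17 + 4
17 = 4*4 + 1
4 = 4*1 + 0
gcd = 1, so the inverse exists. Back-substitute:
1 = 17 − 4·4
1 = −4·21 + 5·17
So 17·5 ≡ 1 (mod 21).

5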